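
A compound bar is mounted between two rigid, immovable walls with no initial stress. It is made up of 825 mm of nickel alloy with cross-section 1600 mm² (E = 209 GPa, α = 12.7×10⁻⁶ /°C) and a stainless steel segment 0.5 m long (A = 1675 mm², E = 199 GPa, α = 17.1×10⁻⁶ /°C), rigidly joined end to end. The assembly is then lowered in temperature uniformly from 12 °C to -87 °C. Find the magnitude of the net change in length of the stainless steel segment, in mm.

|ΔL| ≈ 0.134 mm

With the walls removed the bar would change length by δ_free = Σ αᵢΔT Lᵢ = 12.7×10⁻⁶×99×825 + 17.1×10⁻⁶×99×500 = 1.884 mm.
Since the ends are fixed, an axial force P builds up, equal in every segment, with P · Σ Lᵢ/(AᵢEᵢ) = δ_free.
Σ Lᵢ/(AᵢEᵢ) = 825/(1600×209×10³) + 500/(1675×199×10³) = 3.967×10⁻⁶ mm/N.
P = 1.884 / 3.967×10⁻⁶ = 474800 N = 474.8 kN, tensile.
For the stainless steel segment, free thermal change = 17.1×10⁻⁶×99×500 = 0.8465 mm and elastic change from P = 474800×500/(1675×199×10³) = 0.7123 mm; these oppose, so the net change is 0.134 mm (segment shortens).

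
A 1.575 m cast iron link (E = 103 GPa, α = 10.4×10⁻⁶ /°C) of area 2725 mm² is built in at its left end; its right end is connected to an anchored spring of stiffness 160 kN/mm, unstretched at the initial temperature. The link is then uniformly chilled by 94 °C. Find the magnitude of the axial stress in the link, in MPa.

σ ≈ 47.6 MPa (tensile)

If the spring were absent the link would shorten by αΔT L = 10.4×10⁻⁶ × 94 × 1575 = 1.54 mm.
With a force P in the spring, the elastic change of the link is PL/(AE) and that of the spring is P/k; compatibility requires their sum to equal δ_free.
So P = δ_free / [L/(AE) + 1/k] = 1.54 / [ 1575/(2725×103×10³) + 1/(160×10³) ].
P = 1.54 / 1.186×10⁻⁵ = 129800 N.
σ = P/A = 129800/2725 = 47.64 MPa.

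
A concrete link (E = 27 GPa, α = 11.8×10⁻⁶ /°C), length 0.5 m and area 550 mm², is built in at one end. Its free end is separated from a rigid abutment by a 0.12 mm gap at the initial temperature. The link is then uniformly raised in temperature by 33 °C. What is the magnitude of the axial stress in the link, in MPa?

Unrestrained expansion: δ_free = αΔT L = 11.8×10⁻⁶ × 33 × 500 = 0.1947 mm.
After closing the 0.12 mm clearance, 0.1947 − 0.12 = 0.0747 mm of expansion remains to be suppressed by the wall.
Compatibility: PL/(AE) = 0.0747 mm, so σ = P/A = E × (0.0747/500) = 4.034 MPa.

σ ≈ 4.03 MPa (compressive)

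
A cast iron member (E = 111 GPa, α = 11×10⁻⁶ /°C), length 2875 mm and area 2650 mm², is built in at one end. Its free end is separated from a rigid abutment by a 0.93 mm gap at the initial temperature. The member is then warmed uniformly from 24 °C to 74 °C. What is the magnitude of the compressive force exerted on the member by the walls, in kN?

P ≈ 66.6 kN

If the wall were absent the member would grow by αΔT L = 11×10⁻⁶ × 50 × 2875 = 1.581 mm.
This exceeds the 0.93 mm gap, so the wall pushes back. The portion of expansion that must be recovered elastically is δ_free − gap = 1.581 − 0.93 = 0.6512 mm.
That suppressed elongation corresponds to σ = E·Δ/L = 111×10³ × 0.6512/2875 = 25.14 MPa.
P = σA = 25.14 × 2650 = 66.63 kN.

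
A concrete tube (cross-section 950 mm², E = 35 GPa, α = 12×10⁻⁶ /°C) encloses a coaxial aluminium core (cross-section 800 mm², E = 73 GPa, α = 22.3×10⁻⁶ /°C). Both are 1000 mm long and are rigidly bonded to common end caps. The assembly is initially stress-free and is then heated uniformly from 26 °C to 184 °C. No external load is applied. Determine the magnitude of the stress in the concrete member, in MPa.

The aluminium has the larger α, so on heating it would change length more than the concrete if both were free. The rigid plates force a common final length, so the aluminium is put into compression and the concrete into tension, with equal and opposite forces P (no external load).
Setting the final lengths equal and cancelling L: (α₁ − α₂)ΔT = P/(A₁E₁) + P/(A₂E₂).
|α₁ − α₂|·ΔT = 10.3×10⁻⁶ × 158 = 0.001627.
1/(A₁E₁) + 1/(A₂E₂) = 1/(950×35×10³) + 1/(800×73×10³) = 4.72×10⁻⁸ N⁻¹.
So P = 0.001627 / 4.72×10⁻⁸ = 34.48 kN.
σ_{concrete} = P/A₁ = 34480/950 = 36.29 MPa, tensile.

σ ≈ 36.3 MPa (tensile)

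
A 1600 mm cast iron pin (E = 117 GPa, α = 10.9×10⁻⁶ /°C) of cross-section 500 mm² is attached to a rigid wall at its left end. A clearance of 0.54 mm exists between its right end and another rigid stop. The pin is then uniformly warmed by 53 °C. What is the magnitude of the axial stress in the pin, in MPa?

Free thermal elongation = αΔT L = 10.9×10⁻⁶ × 53 × 1600 = 0.9243 mm.
The gap closes (δ_free > 0.54 mm) and the wall then resists a further 0.9243 − 0.54 = 0.3843 mm of expansion.
So σ = E(δ_free − g)/L = 117×10³ × 0.3843/1600 = 28.1 MPa.

σ ≈ 28.1 MPa (compressive)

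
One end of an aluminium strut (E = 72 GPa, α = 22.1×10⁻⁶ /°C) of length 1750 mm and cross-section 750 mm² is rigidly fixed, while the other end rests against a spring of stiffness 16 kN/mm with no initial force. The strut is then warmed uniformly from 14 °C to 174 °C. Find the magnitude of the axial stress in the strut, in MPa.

σ ≈ 86.9 MPa (compressive)

Free thermal expansion: δ_free = αΔT L = 22.1×10⁻⁶ × 160 × 1750 = 6.188 mm.
With a force P in the spring, the elastic change of the strut is PL/(AE) and that of the spring is P/k; compatibility requires their sum to equal δ_free.
So P = δ_free / [L/(AE) + 1/k] = 6.188 / [ 1750/(750×72×10³) + 1/(16×10³) ].
P = 6.188 / 9.491×10⁻⁵ = 65200 N.
σ = P/A = 65200/750 = 86.93 MPa.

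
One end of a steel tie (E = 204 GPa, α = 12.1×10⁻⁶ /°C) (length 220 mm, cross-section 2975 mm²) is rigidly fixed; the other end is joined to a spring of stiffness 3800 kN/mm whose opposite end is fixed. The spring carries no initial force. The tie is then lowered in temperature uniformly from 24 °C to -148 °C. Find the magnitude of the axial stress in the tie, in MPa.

If the spring were absent the tie would shorten by αΔT L = 12.1×10⁻⁶ × 172 × 220 = 0.4579 mm.
With a force P in the spring, the elastic change of the tie is PL/(AE) and that of the spring is P/k; compatibility requires their sum to equal δ_free.
So P = δ_free / [L/(AE) + 1/k] = 0.4579 / [ 220/(2975×204×10³) + 1/(3800×10³) ].
P = 0.4579 / 6.257×10⁻⁷ = 731800 N.
σ = P/A = 731800/2975 = 246 MPa.

σ ≈ 246 MPa (tensile)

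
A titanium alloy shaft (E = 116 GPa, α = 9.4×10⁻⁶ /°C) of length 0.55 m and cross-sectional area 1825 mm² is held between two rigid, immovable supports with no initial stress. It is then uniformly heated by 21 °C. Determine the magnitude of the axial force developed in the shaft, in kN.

P ≈ 41.8 kN (compressive)

Full restraint means ε = 0, so the stress is σ = EαΔT = 116×10³ × 9.4×10⁻⁶ × 21 = 22.9 MPa.
P = AEαΔT = 1825 × 116×10³ × 9.4×10⁻⁶ × 21 = 41.79 kN (compressive).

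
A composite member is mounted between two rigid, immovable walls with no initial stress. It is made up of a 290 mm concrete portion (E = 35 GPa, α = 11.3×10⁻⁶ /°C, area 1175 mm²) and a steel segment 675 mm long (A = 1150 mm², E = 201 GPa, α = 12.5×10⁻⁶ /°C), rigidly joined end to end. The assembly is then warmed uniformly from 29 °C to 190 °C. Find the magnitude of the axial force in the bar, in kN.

P ≈ 189 kN (compressive)

Free thermal expansion of the whole bar: Σ αᵢΔT Lᵢ = 11.3×10⁻⁶×161×290 + 12.5×10⁻⁶×161×675 = 1.886 mm.
Since the ends are fixed, an axial force P builds up, equal in every segment, with P · Σ Lᵢ/(AᵢEᵢ) = δ_free.
The series flexibility is Σ Lᵢ/(AᵢEᵢ) = 290/(1175×35×10³) + 675/(1150×201×10³) = 9.972×10⁻⁶ mm/N.
Hence P = δ_free / Σ(L/AE) = 1.886/9.972×10⁻⁶ = 189.1 kN (compressive).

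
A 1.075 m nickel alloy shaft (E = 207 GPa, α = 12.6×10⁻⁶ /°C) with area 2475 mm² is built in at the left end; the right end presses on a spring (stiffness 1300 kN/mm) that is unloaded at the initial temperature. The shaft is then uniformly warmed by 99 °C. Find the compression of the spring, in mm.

The unrestrained thermal change is αΔT L = 12.6×10⁻⁶ × 99 × 1075 = 1.341 mm.
Let P be the compressive force at the spring. The shaft shortens elastically by PL/(AE) and the spring compresses by P/k; together these equal δ_free.
P [ L/(AE) + 1/k ] = δ_free → P [ 1075/(2475×207×10³) + 1/(1300×10³) ] = 1.341.
P = 1.341 / 2.868×10⁻⁶ = 467600 N.
Spring compression = P/k = 467600/(1300×10³) = 0.3597 mm.

δ ≈ 0.36 mm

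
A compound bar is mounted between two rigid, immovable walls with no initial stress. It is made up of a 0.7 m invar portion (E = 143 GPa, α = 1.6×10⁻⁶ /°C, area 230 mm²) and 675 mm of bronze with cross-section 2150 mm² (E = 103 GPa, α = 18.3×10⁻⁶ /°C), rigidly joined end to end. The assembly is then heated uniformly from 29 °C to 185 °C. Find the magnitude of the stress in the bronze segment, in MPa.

σ ≈ 40.2 MPa (compressive)

With the walls removed the bar would change length by δ_free = Σ αᵢΔT Lᵢ = 1.6×10⁻⁶×156×700 + 18.3×10⁻⁶×156×675 = 2.102 mm.
The walls prevent any net length change, so an axial force P (same in every segment) develops. Compatibility: P · Σ Lᵢ/(AᵢEᵢ) = δ_free.
The series flexibility is Σ Lᵢ/(AᵢEᵢ) = 700/(230×143×10³) + 675/(2150×103×10³) = 2.433×10⁻⁵ mm/N.
Hence P = δ_free / Σ(L/AE) = 2.102/2.433×10⁻⁵ = 86.38 kN (compressive).
σ_{bronze} = P / A = 86380 / 2150 = 40.18 MPa.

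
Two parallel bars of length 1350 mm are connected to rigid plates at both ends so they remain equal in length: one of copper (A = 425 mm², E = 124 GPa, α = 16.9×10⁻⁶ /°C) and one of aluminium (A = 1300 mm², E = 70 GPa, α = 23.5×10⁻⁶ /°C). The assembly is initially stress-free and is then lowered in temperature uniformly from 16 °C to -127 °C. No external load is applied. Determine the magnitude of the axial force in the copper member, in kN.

P ≈ 31.5 kN (compressive in the copper)

Both members must finish at the same length. With the larger α, the aluminium tends to over-contract; the plates restrain it, putting the aluminium in tension and the copper in compression. With no external load the two internal forces are equal and opposite, magnitude P.
Compatibility of the two members (thermal + elastic change equal): (α₁ − α₂)ΔT = P·[1/(A₁E₁) + 1/(A₂E₂)].
|α₁ − α₂|·ΔT = 6.6×10⁻⁶ × 143 = 0.0009438.
1/(A₁E₁) + 1/(A₂E₂) = 1/(425×124×10³) + 1/(1300×70×10³) = 2.996×10⁻⁸ N⁻¹.
So P = 0.0009438 / 2.996×10⁻⁸ = 31.5 kN.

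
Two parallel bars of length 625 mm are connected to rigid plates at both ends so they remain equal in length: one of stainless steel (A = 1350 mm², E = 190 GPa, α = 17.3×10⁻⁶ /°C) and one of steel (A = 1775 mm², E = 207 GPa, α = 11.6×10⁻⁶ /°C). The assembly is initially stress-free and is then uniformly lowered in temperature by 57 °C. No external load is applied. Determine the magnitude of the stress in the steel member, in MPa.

The stainless steel has the larger α, so on cooling it would change length more than the steel if both were free. The rigid plates force a common final length, so the stainless steel is put into tension and the steel into compression, with equal and opposite forces P (no external load).
Compatibility of the two members (thermal + elastic change equal): (α₁ − α₂)ΔT = P·[1/(A₁E₁) + 1/(A₂E₂)].
|α₁ − α₂|·ΔT = 5.7×10⁻⁶ × 57 = 0.0003249.
1/(A₁E₁) + 1/(A₂E₂) = 1/(1350×190×10³) + 1/(1775×207×10³) = 6.62×10⁻⁹ N⁻¹.
P = 0.0003249 / 6.62×10⁻⁹ = 49080 N = 49.08 kN.
σ_{steel} = P/A₂ = 49080/1775 = 27.65 MPa, compressive.

σ ≈ 27.6 MPa (compressive)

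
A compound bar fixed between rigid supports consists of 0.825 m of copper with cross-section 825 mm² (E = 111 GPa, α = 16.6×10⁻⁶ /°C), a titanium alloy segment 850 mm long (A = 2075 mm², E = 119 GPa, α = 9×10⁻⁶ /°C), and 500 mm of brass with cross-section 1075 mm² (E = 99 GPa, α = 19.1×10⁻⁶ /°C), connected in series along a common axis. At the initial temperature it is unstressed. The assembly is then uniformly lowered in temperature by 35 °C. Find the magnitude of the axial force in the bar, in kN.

With the walls removed the bar would change length by δ_free = Σ αᵢΔT Lᵢ = 16.6×10⁻⁶×35×825 + 9×10⁻⁶×35×850 + 19.1×10⁻⁶×35×500 = 1.081 mm.
Since the ends are fixed, an axial force P builds up, equal in every segment, with P · Σ Lᵢ/(AᵢEᵢ) = δ_free.
The series flexibility is Σ Lᵢ/(AᵢEᵢ) = 825/(825×111×10³) + 850/(2075×119×10³) + 500/(1075×99×10³) = 1.715×10⁻⁵ mm/N.
Hence P = δ_free / Σ(L/AE) = 1.081/1.715×10⁻⁵ = 63.05 kN (tensile).

P ≈ 63.1 kN (tensile)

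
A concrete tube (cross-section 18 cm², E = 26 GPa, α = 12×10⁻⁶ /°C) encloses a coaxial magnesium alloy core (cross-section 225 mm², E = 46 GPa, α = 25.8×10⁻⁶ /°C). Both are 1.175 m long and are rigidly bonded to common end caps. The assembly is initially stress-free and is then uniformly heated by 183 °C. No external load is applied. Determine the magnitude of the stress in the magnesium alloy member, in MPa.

σ ≈ 95.1 MPa (compressive)

The magnesium alloy has the larger α, so on heating it would change length more than the concrete if both were free. The rigid plates force a common final length, so the magnesium alloy is put into compression and the concrete into tension, with equal and opposite forces P (no external load).
Equating the net (thermal + elastic) strains gives |α₁ − α₂|·ΔT = P·[1/(A₁E₁) + 1/(A₂E₂)].
|α₁ − α₂|·ΔT = 13.8×10⁻⁶ × 183 = 0.002525.
1/(A₁E₁) + 1/(A₂E₂) = 1/(1800×26×10³) + 1/(225×46×10³) = 1.18×10⁻⁷ N⁻¹.
P = 0.002525 / 1.18×10⁻⁷ = 21400 N = 21.4 kN.
σ_{magnesium alloy} = P/A₂ = 21400/225 = 95.13 MPa, compressive.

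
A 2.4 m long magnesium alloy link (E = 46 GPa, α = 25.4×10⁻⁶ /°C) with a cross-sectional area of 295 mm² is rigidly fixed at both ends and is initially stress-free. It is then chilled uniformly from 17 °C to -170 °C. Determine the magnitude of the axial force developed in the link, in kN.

P ≈ 64.5 kN (tensile)

With zero net strain, σ = E·αΔT = 46 GPa × 25.4×10⁻⁶ × 187 = 218.5 MPa.
Axial force P = σA = 218.5 × 295 = 64450 N = 64.45 kN, tensile.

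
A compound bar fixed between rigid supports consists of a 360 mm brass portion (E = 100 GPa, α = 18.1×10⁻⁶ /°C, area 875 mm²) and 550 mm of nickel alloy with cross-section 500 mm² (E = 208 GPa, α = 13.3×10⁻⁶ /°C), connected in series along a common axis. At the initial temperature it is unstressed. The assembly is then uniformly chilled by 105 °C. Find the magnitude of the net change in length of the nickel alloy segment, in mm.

|ΔL| ≈ 0.0487 mm

Free thermal contraction of the whole bar: Σ αᵢΔT Lᵢ = 18.1×10⁻⁶×105×360 + 13.3×10⁻⁶×105×550 = 1.452 mm.
The walls prevent any net length change, so an axial force P (same in every segment) develops. Compatibility: P · Σ Lᵢ/(AᵢEᵢ) = δ_free.
The series flexibility is Σ Lᵢ/(AᵢEᵢ) = 360/(875×100×10³) + 550/(500×208×10³) = 9.403×10⁻⁶ mm/N.
So P = 1.452 / 9.403×10⁻⁶ = 154.5 kN, tensile.
For the nickel alloy segment, free thermal change = 13.3×10⁻⁶×105×550 = 0.7681 mm and elastic change from P = 154500×550/(500×208×10³) = 0.8168 mm; these oppose, so the net change is 0.0487 mm (segment lengthens).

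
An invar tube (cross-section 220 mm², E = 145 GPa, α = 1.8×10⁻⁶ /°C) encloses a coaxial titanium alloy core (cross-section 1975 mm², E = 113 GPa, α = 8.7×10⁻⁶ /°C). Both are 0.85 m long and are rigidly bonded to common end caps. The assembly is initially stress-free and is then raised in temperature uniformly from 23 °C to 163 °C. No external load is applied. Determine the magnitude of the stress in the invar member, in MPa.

σ ≈ 123 MPa (tensile)

The titanium alloy has the larger α, so on heating it would change length more than the invar if both were free. The rigid plates force a common final length, so the titanium alloy is put into compression and the invar into tension, with equal and opposite forces P (no external load).
Compatibility of the two members (thermal + elastic change equal): (α₁ − α₂)ΔT = P·[1/(A₁E₁) + 1/(A₂E₂)].
|α₁ − α₂|·ΔT = 6.9×10⁻⁶ × 140 = 0.000966.
1/(A₁E₁) + 1/(A₂E₂) = 1/(220×145×10³) + 1/(1975×113×10³) = 3.583×10⁻⁸ N⁻¹.
So P = 0.000966 / 3.583×10⁻⁸ = 26.96 kN.
σ_{invar} = P/A₁ = 26960/220 = 122.6 MPa, tensile.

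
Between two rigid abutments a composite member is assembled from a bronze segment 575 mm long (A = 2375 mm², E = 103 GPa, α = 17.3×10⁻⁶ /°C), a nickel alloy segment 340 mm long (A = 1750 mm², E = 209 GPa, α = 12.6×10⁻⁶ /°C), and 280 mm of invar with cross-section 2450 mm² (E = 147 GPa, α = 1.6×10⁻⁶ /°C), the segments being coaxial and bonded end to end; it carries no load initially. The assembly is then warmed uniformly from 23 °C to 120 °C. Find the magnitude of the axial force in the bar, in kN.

P ≈ 351 kN (compressive)

With the walls removed the bar would change length by δ_free = Σ αᵢΔT Lᵢ = 17.3×10⁻⁶×97×575 + 12.6×10⁻⁶×97×340 + 1.6×10⁻⁶×97×280 = 1.424 mm.
Since the ends are fixed, an axial force P builds up, equal in every segment, with P · Σ Lᵢ/(AᵢEᵢ) = δ_free.
Σ Lᵢ/(AᵢEᵢ) = 575/(2375×103×10³) + 340/(1750×209×10³) + 280/(2450×147×10³) = 4.058×10⁻⁶ mm/N.
P = 1.424 / 4.058×10⁻⁶ = 350900 N = 350.9 kN, compressive.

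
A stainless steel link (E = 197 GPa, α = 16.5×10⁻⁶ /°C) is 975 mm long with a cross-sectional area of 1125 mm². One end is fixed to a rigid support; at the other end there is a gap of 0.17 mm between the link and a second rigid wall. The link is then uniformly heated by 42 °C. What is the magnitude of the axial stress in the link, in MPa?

If the wall were absent the link would grow by αΔT L = 16.5×10⁻⁶ × 42 × 975 = 0.6757 mm.
The gap closes (δ_free > 0.17 mm) and the wall then resists a further 0.6757 − 0.17 = 0.5057 mm of expansion.
That suppressed elongation corresponds to σ = E·Δ/L = 197×10³ × 0.5057/975 = 102.2 MPa.

σ ≈ 102 MPa (compressive)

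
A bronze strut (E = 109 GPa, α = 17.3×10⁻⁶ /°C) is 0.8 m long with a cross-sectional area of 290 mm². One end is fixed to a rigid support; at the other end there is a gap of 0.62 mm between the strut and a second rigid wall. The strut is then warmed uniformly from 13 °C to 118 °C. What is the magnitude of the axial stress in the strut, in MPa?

Free thermal elongation = αΔT L = 17.3×10⁻⁶ × 105 × 800 = 1.453 mm.
This exceeds the 0.62 mm gap, so the wall pushes back. The portion of expansion that must be recovered elastically is δ_free − gap = 1.453 − 0.62 = 0.8332 mm.
So σ = E(δ_free − g)/L = 109×10³ × 0.8332/800 = 113.5 MPa.

σ ≈ 114 MPa (compressive)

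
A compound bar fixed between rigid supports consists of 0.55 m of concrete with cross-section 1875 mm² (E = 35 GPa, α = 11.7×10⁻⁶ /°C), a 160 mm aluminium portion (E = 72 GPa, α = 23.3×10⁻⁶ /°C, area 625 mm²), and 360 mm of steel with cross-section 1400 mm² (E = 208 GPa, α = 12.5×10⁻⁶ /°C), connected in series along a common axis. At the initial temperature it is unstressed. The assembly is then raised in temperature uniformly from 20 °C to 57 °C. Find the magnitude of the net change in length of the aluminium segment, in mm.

|ΔL| ≈ 0.0085 mm

Free thermal expansion of the whole bar: Σ αᵢΔT Lᵢ = 11.7×10⁻⁶×37×550 + 23.3×10⁻⁶×37×160 + 12.5×10⁻⁶×37×360 = 0.5425 mm.
The walls prevent any net length change, so an axial force P (same in every segment) develops. Compatibility: P · Σ Lᵢ/(AᵢEᵢ) = δ_free.
Σ Lᵢ/(AᵢEᵢ) = 550/(1875×35×10³) + 160/(625×72×10³) + 360/(1400×208×10³) = 1.317×10⁻⁵ mm/N.
Hence P = δ_free / Σ(L/AE) = 0.5425/1.317×10⁻⁵ = 41.19 kN (compressive).
For the aluminium segment, free thermal change = 23.3×10⁻⁶×37×160 = 0.1379 mm and elastic change from P = 41190×160/(625×72×10³) = 0.1464 mm; these oppose, so the net change is 0.0085 mm (segment shortens).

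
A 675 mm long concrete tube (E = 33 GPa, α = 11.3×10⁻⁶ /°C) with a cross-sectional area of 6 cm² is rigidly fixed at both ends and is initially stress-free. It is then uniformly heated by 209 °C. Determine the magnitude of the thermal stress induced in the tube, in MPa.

σ ≈ 77.9 MPa (compressive)

The supports are rigid, so the total axial strain is zero. The restrained thermal strain is ε = αΔT = 11.3×10⁻⁶ × 209 = 2361.7×10⁻⁶.
The stress required to suppress this strain is σ = Eε = 33×10³ × 2361.7×10⁻⁶ = 77.94 MPa, compressive since the tube is trying to expand.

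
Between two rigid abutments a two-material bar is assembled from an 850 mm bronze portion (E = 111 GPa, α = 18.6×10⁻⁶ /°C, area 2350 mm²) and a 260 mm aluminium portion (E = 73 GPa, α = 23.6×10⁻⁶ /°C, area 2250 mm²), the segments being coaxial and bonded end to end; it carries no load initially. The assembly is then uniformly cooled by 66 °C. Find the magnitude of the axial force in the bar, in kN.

P ≈ 299 kN (tensile)

If the supports were absent, the total length change would be Σ αᵢΔT Lᵢ = 18.6×10⁻⁶×66×850 + 23.6×10⁻⁶×66×260 = 1.448 mm.
The walls prevent any net length change, so an axial force P (same in every segment) develops. Compatibility: P · Σ Lᵢ/(AᵢEᵢ) = δ_free.
Σ Lᵢ/(AᵢEᵢ) = 850/(2350×111×10³) + 260/(2250×73×10³) = 4.842×10⁻⁶ mm/N.
So P = 1.448 / 4.842×10⁻⁶ = 299.2 kN, tensile.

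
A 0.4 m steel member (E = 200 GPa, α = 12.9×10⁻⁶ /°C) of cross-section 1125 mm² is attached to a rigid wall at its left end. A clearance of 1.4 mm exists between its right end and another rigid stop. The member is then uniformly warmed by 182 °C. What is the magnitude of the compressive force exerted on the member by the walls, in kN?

If the wall were absent the member would grow by αΔT L = 12.9×10⁻⁶ × 182 × 400 = 0.9391 mm.
Since δ_free = 0.939 mm is less than the 1.4 mm gap, the member never touches the wall. No axial force develops.

P ≈ 0 kN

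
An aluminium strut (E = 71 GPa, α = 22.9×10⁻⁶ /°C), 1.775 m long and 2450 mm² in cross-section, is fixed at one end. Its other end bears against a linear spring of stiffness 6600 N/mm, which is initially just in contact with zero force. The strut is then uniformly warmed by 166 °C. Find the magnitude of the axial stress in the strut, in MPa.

σ ≈ 17 MPa (compressive)

The unrestrained thermal change is αΔT L = 22.9×10⁻⁶ × 166 × 1775 = 6.747 mm.
Let P be the compressive force at the spring. The strut shortens elastically by PL/(AE) and the spring compresses by P/k; together these equal δ_free.
So P = δ_free / [L/(AE) + 1/k] = 6.747 / [ 1775/(2450×71×10³) + 1/(6600) ].
P = 6.747 / 0.0001617 = 41720 N.
σ = P/A = 41720/2450 = 17.03 MPa.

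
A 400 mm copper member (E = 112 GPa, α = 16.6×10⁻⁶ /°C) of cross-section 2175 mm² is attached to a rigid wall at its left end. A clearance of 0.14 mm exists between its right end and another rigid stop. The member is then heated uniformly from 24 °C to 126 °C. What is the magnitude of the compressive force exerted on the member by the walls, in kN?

P ≈ 327 kN

If the wall were absent the member would grow by αΔT L = 16.6×10⁻⁶ × 102 × 400 = 0.6773 mm.
This exceeds the 0.14 mm gap, so the wall pushes back. The portion of expansion that must be recovered elastically is δ_free − gap = 0.6773 − 0.14 = 0.5373 mm.
That suppressed elongation corresponds to σ = E·Δ/L = 112×10³ × 0.5373/400 = 150.4 MPa.
Force on the wall = σA = 150.4 × 2175 mm² = 327.2 kN.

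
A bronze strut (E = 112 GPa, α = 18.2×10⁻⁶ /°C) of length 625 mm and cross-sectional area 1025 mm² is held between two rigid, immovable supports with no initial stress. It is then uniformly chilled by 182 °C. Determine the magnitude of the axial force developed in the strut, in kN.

Full restraint means ε = 0, so the stress is σ = EαΔT = 112×10³ × 18.2×10⁻⁶ × 182 = 371 MPa.
Axial force P = σA = 371 × 1025 = 380300 N = 380.3 kN, tensile.

P ≈ 380 kN (tensile)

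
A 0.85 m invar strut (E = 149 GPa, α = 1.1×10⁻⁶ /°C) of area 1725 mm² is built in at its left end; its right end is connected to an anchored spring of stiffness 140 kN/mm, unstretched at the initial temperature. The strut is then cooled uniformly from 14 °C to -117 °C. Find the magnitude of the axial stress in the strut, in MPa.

σ ≈ 6.79 MPa (tensile)

The unrestrained thermal change is αΔT L = 1.1×10⁻⁶ × 131 × 850 = 0.1225 mm.
Let P be the tensile force in the spring. The strut extends elastically by PL/(AE) and the spring stretches by P/k; together these equal δ_free.
P [ L/(AE) + 1/k ] = δ_free → P [ 850/(1725×149×10³) + 1/(140×10³) ] = 0.1225.
P = 0.1225 / 1.045×10⁻⁵ = 11720 N.
σ = P/A = 11720/1725 = 6.795 MPa.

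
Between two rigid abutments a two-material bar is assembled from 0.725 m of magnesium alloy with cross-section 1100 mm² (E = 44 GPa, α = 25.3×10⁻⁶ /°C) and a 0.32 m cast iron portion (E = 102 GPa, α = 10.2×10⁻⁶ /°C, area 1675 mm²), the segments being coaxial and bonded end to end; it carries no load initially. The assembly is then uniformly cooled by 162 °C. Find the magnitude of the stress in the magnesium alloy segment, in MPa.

σ ≈ 189 MPa (tensile)

With the walls removed the bar would change length by δ_free = Σ αᵢΔT Lᵢ = 25.3×10⁻⁶×162×725 + 10.2×10⁻⁶×162×320 = 3.5 mm.
The walls prevent any net length change, so an axial force P (same in every segment) develops. Compatibility: P · Σ Lᵢ/(AᵢEᵢ) = δ_free.
Σ Lᵢ/(AᵢEᵢ) = 725/(1100×44×10³) + 320/(1675×102×10³) = 1.685×10⁻⁵ mm/N.
P = 3.5 / 1.685×10⁻⁵ = 207700 N = 207.7 kN, tensile.
σ_{magnesium alloy} = P / A = 207700 / 1100 = 188.8 MPa.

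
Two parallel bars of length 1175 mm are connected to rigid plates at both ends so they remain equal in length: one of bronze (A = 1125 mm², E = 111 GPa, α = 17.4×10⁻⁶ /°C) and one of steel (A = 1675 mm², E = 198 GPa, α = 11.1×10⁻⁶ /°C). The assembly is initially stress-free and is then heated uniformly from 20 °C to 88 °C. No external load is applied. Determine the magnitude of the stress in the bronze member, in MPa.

σ ≈ 34.5 MPa (compressive)

Both members must finish at the same length. With the larger α, the bronze tends to over-expand; the plates restrain it, putting the bronze in compression and the steel in tension. With no external load the two internal forces are equal and opposite, magnitude P.
Setting the final lengths equal and cancelling L: (α₁ − α₂)ΔT = P/(A₁E₁) + P/(A₂E₂).
|α₁ − α₂|·ΔT = 6.3×10⁻⁶ × 68 = 0.0004284.
1/(A₁E₁) + 1/(A₂E₂) = 1/(1125×111×10³) + 1/(1675×198×10³) = 1.102×10⁻⁸ N⁻¹.
So P = 0.0004284 / 1.102×10⁻⁸ = 38.86 kN.
σ_{bronze} = P/A₁ = 38860/1125 = 34.55 MPa, compressive.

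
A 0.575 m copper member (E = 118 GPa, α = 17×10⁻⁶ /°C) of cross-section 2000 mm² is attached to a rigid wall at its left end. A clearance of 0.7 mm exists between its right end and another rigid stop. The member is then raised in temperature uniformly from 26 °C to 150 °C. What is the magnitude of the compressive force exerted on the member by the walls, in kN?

Free thermal elongation = αΔT L = 17×10⁻⁶ × 124 × 575 = 1.212 mm.
After closing the 0.7 mm clearance, 1.212 − 0.7 = 0.5121 mm of expansion remains to be suppressed by the wall.
Compatibility: PL/(AE) = 0.5121 mm, so σ = P/A = E × (0.5121/575) = 105.1 MPa.
Force on the wall = σA = 105.1 × 2000 mm² = 210.2 kN.

P ≈ 210 kN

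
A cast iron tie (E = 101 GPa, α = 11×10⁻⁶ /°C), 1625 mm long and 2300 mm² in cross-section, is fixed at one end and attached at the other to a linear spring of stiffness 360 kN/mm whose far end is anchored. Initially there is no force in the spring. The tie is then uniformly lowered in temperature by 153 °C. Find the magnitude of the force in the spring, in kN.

P ≈ 280 kN

Free thermal contraction: δ_free = αΔT L = 11×10⁻⁶ × 153 × 1625 = 2.735 mm.
With a force P in the spring, the elastic change of the tie is PL/(AE) and that of the spring is P/k; compatibility requires their sum to equal δ_free.
P [ L/(AE) + 1/k ] = δ_free → P [ 1625/(2300×101×10³) + 1/(360×10³) ] = 2.735.
P = 2.735 / 9.773×10⁻⁶ = 279800 N.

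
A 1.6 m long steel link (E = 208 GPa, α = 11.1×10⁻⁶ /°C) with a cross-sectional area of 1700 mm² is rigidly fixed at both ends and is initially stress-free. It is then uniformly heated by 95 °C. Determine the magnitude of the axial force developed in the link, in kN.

The ends cannot move, so σ = EαΔT = 208×10³ × 11.1×10⁻⁶ × 95 = 219.3 MPa.
Then P = σA = 219.3 × 1700 mm² = 372.9 kN, compressive.

P ≈ 373 kN (compressive)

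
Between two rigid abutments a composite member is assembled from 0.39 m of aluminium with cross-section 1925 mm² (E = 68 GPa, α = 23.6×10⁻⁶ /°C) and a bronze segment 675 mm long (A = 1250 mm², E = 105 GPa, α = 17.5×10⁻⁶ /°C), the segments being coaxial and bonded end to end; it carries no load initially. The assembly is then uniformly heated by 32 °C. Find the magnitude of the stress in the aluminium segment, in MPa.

Free thermal expansion of the whole bar: Σ αᵢΔT Lᵢ = 23.6×10⁻⁶×32×390 + 17.5×10⁻⁶×32×675 = 0.6725 mm.
The rigid supports impose zero overall length change; the single axial force P common to all segments must satisfy P Σ Lᵢ/(AᵢEᵢ) = δ_free.
Σ Lᵢ/(AᵢEᵢ) = 390/(1925×68×10³) + 675/(1250×105×10³) = 8.122×10⁻⁶ mm/N.
So P = 0.6725 / 8.122×10⁻⁶ = 82.8 kN, compressive.
σ_{aluminium} = P / A = 82800 / 1925 = 43.01 MPa.

σ ≈ 43 MPa (compressive)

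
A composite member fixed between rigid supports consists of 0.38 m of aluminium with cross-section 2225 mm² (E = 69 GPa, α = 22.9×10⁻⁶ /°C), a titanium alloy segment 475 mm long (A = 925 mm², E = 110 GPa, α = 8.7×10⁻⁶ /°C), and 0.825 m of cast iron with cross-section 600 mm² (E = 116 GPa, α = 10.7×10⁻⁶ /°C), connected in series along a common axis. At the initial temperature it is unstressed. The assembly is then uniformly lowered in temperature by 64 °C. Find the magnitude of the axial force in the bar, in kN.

P ≈ 73 kN (tensile)

If the supports were absent, the total length change would be Σ αᵢΔT Lᵢ = 22.9×10⁻⁶×64×380 + 8.7×10⁻⁶×64×475 + 10.7×10⁻⁶×64×825 = 1.386 mm.
Since the ends are fixed, an axial force P builds up, equal in every segment, with P · Σ Lᵢ/(AᵢEᵢ) = δ_free.
Σ Lᵢ/(AᵢEᵢ) = 380/(2225×69×10³) + 475/(925×110×10³) + 825/(600×116×10³) = 1.9×10⁻⁵ mm/N.
Hence P = δ_free / Σ(L/AE) = 1.386/1.9×10⁻⁵ = 72.98 kN (tensile).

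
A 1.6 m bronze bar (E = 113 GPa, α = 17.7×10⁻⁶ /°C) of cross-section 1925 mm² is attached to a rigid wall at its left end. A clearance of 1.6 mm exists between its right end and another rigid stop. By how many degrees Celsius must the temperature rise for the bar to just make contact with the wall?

ΔT ≈ 56.5 °C

Contact occurs when the free expansion equals the gap: αΔT L = 1.6 mm.
So ΔT = g/(αL) = 1.6/(17.7×10⁻⁶ × 1600) = 56.5 °C.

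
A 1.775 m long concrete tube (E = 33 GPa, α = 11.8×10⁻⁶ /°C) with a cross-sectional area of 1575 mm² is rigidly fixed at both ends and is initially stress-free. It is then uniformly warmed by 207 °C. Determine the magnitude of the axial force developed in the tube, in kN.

With zero net strain, σ = E·αΔT = 33 GPa × 11.8×10⁻⁶ × 207 = 80.61 MPa.
Then P = σA = 80.61 × 1575 mm² = 127 kN, compressive.

P ≈ 127 kN (compressive)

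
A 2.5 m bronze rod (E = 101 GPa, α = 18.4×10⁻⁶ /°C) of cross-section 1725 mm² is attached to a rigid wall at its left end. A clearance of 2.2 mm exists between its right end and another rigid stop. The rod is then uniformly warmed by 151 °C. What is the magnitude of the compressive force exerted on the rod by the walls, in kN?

Free thermal elongation = αΔT L = 18.4×10⁻⁶ × 151 × 2500 = 6.946 mm.
After closing the 2.2 mm clearance, 6.946 − 2.2 = 4.746 mm of expansion remains to be suppressed by the wall.
Compatibility: PL/(AE) = 4.746 mm, so σ = P/A = E × (4.746/2500) = 191.7 MPa.
P = σA = 191.7 × 1725 = 330.7 kN.

P ≈ 331 kN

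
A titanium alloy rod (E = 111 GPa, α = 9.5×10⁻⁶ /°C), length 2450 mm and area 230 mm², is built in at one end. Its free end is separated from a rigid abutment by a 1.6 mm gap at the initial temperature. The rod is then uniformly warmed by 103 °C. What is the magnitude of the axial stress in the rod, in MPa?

σ ≈ 36.1 MPa (compressive)

If the wall were absent the rod would grow by αΔT L = 9.5×10⁻⁶ × 103 × 2450 = 2.397 mm.
The gap closes (δ_free > 1.6 mm) and the wall then resists a further 2.397 − 1.6 = 0.7973 mm of expansion.
So σ = E(δ_free − g)/L = 111×10³ × 0.7973/2450 = 36.12 MPa.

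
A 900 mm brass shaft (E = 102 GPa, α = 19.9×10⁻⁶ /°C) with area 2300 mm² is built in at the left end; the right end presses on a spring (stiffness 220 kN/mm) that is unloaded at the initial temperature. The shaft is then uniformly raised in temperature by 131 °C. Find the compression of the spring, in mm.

δ ≈ 1.27 mm

Free thermal expansion: δ_free = αΔT L = 19.9×10⁻⁶ × 131 × 900 = 2.346 mm.
With a force P in the spring, the elastic change of the shaft is PL/(AE) and that of the spring is P/k; compatibility requires their sum to equal δ_free.
So P = δ_free / [L/(AE) + 1/k] = 2.346 / [ 900/(2300×102×10³) + 1/(220×10³) ].
P = 2.346 / 8.382×10⁻⁶ = 279900 N.
Spring compression = P/k = 279900/(220×10³) = 1.272 mm.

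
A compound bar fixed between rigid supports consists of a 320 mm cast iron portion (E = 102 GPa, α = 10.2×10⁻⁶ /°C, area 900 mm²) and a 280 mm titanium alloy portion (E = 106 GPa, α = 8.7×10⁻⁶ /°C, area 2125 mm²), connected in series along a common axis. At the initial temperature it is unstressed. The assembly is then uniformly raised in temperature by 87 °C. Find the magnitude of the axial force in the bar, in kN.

If the supports were absent, the total length change would be Σ αᵢΔT Lᵢ = 10.2×10⁻⁶×87×320 + 8.7×10⁻⁶×87×280 = 0.4959 mm.
Since the ends are fixed, an axial force P builds up, equal in every segment, with P · Σ Lᵢ/(AᵢEᵢ) = δ_free.
The series flexibility is Σ Lᵢ/(AᵢEᵢ) = 320/(900×102×10³) + 280/(2125×106×10³) = 4.729×10⁻⁶ mm/N.
So P = 0.4959 / 4.729×10⁻⁶ = 104.9 kN, compressive.

P ≈ 105 kN (compressive)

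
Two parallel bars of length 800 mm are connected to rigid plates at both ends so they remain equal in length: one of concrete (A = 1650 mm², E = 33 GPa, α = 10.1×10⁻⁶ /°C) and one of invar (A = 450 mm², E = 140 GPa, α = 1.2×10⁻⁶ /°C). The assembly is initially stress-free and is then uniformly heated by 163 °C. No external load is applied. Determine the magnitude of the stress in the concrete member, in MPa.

σ ≈ 25.7 MPa (compressive)

The concrete has the larger α, so on heating it would change length more than the invar if both were free. The rigid plates force a common final length, so the concrete is put into compression and the invar into tension, with equal and opposite forces P (no external load).
Compatibility of the two members (thermal + elastic change equal): (α₁ − α₂)ΔT = P·[1/(A₁E₁) + 1/(A₂E₂)].
|α₁ − α₂|·ΔT = 8.9×10⁻⁶ × 163 = 0.001451.
1/(A₁E₁) + 1/(A₂E₂) = 1/(1650×33×10³) + 1/(450×140×10³) = 3.424×10⁻⁸ N⁻¹.
P = 0.001451 / 3.424×10⁻⁸ = 42370 N = 42.37 kN.
σ_{concrete} = P/A₁ = 42370/1650 = 25.68 MPa, compressive.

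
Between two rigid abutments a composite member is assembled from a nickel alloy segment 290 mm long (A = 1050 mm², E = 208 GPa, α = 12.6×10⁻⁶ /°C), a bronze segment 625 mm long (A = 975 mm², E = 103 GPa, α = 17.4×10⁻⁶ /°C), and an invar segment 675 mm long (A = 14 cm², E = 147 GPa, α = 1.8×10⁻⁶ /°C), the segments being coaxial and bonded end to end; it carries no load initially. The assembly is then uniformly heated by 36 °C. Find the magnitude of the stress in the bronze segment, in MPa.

σ ≈ 53.7 MPa (compressive)

With the walls removed the bar would change length by δ_free = Σ αᵢΔT Lᵢ = 12.6×10⁻⁶×36×290 + 17.4×10⁻⁶×36×625 + 1.8×10⁻⁶×36×675 = 0.5668 mm.
The rigid supports impose zero overall length change; the single axial force P common to all segments must satisfy P Σ Lᵢ/(AᵢEᵢ) = δ_free.
The series flexibility is Σ Lᵢ/(AᵢEᵢ) = 290/(1050×208×10³) + 625/(975×103×10³) + 675/(1400×147×10³) = 1.083×10⁻⁵ mm/N.
Hence P = δ_free / Σ(L/AE) = 0.5668/1.083×10⁻⁵ = 52.33 kN (compressive).
σ_{bronze} = P / A = 52330 / 975 = 53.67 MPa.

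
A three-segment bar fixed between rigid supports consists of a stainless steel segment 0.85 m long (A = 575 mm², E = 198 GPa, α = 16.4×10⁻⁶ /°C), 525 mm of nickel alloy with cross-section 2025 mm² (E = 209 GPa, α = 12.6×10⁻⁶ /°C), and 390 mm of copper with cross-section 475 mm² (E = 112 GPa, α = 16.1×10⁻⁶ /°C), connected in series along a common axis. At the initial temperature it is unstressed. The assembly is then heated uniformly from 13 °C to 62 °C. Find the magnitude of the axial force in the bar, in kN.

P ≈ 82 kN (compressive)

With the walls removed the bar would change length by δ_free = Σ αᵢΔT Lᵢ = 16.4×10⁻⁶×49×850 + 12.6×10⁻⁶×49×525 + 16.1×10⁻⁶×49×390 = 1.315 mm.
Since the ends are fixed, an axial force P builds up, equal in every segment, with P · Σ Lᵢ/(AᵢEᵢ) = δ_free.
Σ Lᵢ/(AᵢEᵢ) = 850/(575×198×10³) + 525/(2025×209×10³) + 390/(475×112×10³) = 1.604×10⁻⁵ mm/N.
So P = 1.315 / 1.604×10⁻⁵ = 81.99 kN, compressive.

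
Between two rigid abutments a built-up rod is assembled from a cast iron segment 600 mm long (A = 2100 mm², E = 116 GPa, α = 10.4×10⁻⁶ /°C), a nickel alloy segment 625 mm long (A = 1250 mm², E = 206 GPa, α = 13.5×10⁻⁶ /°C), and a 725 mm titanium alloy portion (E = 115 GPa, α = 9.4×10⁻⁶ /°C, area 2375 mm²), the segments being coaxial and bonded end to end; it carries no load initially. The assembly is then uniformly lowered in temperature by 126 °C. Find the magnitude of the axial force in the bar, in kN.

If the supports were absent, the total length change would be Σ αᵢΔT Lᵢ = 10.4×10⁻⁶×126×600 + 13.5×10⁻⁶×126×625 + 9.4×10⁻⁶×126×725 = 2.708 mm.
The rigid supports impose zero overall length change; the single axial force P common to all segments must satisfy P Σ Lᵢ/(AᵢEᵢ) = δ_free.
Σ Lᵢ/(AᵢEᵢ) = 600/(2100×116×10³) + 625/(1250×206×10³) + 725/(2375×115×10³) = 7.545×10⁻⁶ mm/N.
P = 2.708 / 7.545×10⁻⁶ = 358900 N = 358.9 kN, tensile.

P ≈ 359 kN (tensile)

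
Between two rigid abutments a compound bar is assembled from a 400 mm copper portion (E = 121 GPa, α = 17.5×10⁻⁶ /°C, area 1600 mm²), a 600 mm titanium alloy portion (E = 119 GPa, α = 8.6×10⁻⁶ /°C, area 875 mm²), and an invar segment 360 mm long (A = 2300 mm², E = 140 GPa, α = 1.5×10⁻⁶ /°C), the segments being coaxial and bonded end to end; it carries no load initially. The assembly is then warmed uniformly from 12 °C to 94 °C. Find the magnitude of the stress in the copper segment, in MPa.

Free thermal expansion of the whole bar: Σ αᵢΔT Lᵢ = 17.5×10⁻⁶×82×400 + 8.6×10⁻⁶×82×600 + 1.5×10⁻⁶×82×360 = 1.041 mm.
The rigid supports impose zero overall length change; the single axial force P common to all segments must satisfy P Σ Lᵢ/(AᵢEᵢ) = δ_free.
The series flexibility is Σ Lᵢ/(AᵢEᵢ) = 400/(1600×121×10³) + 600/(875×119×10³) + 360/(2300×140×10³) = 8.946×10⁻⁶ mm/N.
So P = 1.041 / 8.946×10⁻⁶ = 116.4 kN, compressive.
σ_{copper} = P / A = 116400 / 1600 = 72.75 MPa.

σ ≈ 72.8 MPa (compressive)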